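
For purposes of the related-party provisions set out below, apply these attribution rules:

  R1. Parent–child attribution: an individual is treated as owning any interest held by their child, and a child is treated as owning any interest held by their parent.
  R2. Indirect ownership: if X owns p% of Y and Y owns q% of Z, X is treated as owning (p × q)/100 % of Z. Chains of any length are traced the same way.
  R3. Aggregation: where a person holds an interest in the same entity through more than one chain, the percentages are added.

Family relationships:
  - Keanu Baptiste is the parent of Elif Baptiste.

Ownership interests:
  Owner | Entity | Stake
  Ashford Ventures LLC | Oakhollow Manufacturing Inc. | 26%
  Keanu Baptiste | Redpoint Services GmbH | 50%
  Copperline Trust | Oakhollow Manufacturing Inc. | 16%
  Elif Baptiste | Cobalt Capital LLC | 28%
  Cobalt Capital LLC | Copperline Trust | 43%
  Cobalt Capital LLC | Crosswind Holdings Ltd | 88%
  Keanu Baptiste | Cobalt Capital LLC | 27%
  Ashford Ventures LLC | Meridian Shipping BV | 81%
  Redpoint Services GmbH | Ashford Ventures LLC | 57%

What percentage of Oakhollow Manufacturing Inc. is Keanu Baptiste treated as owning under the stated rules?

11.194%

By parent–child attribution (R1), Keanu Baptiste is treated as also owning Elif Baptiste's interest in Cobalt Capital LLC, giving 27% + 28% = 55%.
Chain via Cobalt Capital LLC → Copperline Trust (R2): 55% × 43% × 16% = 3.784% of Oakhollow Manufacturing Inc.
Chain via Redpoint Services GmbH → Ashford Ventures LLC (R2): 50% × 57% × 26% = 7.41% of Oakhollow Manufacturing Inc.
Aggregating (R3): 3.784% + 7.41% = 11.194%.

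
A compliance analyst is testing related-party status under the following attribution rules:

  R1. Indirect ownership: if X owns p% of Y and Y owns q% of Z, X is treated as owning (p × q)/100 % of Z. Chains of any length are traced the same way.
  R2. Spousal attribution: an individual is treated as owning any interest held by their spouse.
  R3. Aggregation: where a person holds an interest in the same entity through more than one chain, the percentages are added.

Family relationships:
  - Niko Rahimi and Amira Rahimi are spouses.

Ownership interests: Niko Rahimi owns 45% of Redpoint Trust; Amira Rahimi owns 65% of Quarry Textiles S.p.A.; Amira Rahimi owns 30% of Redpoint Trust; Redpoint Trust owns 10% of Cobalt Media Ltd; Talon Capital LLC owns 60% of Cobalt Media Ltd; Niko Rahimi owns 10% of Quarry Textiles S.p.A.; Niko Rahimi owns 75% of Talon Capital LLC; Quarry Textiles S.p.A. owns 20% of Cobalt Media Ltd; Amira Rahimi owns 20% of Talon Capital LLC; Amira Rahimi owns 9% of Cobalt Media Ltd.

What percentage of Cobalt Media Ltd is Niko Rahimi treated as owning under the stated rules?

88.5%

By spousal attribution (R2), Niko Rahimi is treated as also owning Amira Rahimi's interest in Quarry Textiles S.p.A, giving 10% + 65% = 75%.
By spousal attribution (R2), Niko Rahimi is treated as also owning Amira Rahimi's interest in Redpoint Trust, giving 45% + 30% = 75%.
By spousal attribution (R2), Niko Rahimi is treated as also owning Amira Rahimi's interest in Talon Capital LLC, giving 75% + 20% = 95%.
By spousal attribution (R2), Niko Rahimi is treated as owning Amira Rahimi's 9% interest in Cobalt Media Ltd.
Chain via Quarry Textiles S.p.A. (R1): 75% × 20% = 15% of Cobalt Media Ltd.
Chain via Redpoint Trust (R1): 75% × 10% = 7.5% of Cobalt Media Ltd.
Chain via Talon Capital LLC (R1): 95% × 60% = 57% of Cobalt Media Ltd.
Direct interest in Cobalt Media Ltd: 9%.
Aggregating (R3): 15% + 7.5% + 57% + 9% = 88.5%.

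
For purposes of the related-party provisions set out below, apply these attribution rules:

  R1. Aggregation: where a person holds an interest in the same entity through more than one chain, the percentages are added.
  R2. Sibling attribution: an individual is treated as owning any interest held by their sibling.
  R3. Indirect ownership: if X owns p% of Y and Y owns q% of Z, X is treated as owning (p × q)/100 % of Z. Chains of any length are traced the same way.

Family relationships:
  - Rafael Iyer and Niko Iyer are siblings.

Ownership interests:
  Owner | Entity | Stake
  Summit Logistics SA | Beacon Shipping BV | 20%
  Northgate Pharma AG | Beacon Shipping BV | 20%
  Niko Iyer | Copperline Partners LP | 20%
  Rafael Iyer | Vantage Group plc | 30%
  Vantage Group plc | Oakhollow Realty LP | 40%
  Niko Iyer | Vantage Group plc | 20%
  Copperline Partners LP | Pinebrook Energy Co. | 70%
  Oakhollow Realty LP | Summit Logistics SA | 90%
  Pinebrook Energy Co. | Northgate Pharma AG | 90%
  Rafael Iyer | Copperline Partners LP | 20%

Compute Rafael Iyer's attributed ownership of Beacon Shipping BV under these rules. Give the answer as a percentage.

8.64%

By sibling attribution (R2), Rafael Iyer is treated as also owning Niko Iyer's interest in Copperline Partners LP, giving 20% + 20% = 40%.
By sibling attribution (R2), Rafael Iyer is treated as also owning Niko Iyer's interest in Vantage Group plc, giving 30% + 20% = 50%.
Chain via Copperline Partners LP → Pinebrook Energy Co. → Northgate Pharma AG (R3): 40% × 70% × 90% × 20% = 5.04% of Beacon Shipping BV.
Chain via Vantage Group plc → Oakhollow Realty LP → Summit Logistics SA (R3): 50% × 40% × 90% × 20% = 3.6% of Beacon Shipping BV.
Aggregating (R1): 5.04% + 3.6% = 8.64%.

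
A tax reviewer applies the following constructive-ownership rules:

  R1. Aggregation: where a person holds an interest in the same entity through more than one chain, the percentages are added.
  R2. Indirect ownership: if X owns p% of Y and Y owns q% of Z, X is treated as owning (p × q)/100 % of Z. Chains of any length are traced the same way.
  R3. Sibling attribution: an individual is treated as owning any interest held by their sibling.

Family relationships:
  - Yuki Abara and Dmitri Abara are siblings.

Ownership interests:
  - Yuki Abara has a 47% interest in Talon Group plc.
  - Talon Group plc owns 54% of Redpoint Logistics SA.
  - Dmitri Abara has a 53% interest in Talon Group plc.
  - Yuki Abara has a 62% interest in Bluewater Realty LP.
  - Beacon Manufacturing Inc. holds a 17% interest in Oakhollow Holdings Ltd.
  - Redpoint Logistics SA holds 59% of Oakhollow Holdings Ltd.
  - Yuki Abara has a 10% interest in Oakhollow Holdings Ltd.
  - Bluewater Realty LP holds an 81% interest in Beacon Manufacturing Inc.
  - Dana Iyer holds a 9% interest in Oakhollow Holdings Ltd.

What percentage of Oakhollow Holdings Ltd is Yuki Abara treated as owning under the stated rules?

By sibling attribution (R3), Yuki Abara is treated as also owning Dmitri Abara's interest in Talon Group plc, giving 47% + 53% = 100%.
Chain via Talon Group plc → Redpoint Logistics SA (R2): 100% × 54% × 59% = 31.86% of Oakhollow Holdings Ltd.
Chain via Bluewater Realty LP → Beacon Manufacturing Inc. (R2): 62% × 81% × 17% = 8.5374% of Oakhollow Holdings Ltd.
Direct interest in Oakhollow Holdings Ltd: 10%.
Aggregating (R1): 31.86% + 8.5374% + 10% = 50.3974%.

50.3974%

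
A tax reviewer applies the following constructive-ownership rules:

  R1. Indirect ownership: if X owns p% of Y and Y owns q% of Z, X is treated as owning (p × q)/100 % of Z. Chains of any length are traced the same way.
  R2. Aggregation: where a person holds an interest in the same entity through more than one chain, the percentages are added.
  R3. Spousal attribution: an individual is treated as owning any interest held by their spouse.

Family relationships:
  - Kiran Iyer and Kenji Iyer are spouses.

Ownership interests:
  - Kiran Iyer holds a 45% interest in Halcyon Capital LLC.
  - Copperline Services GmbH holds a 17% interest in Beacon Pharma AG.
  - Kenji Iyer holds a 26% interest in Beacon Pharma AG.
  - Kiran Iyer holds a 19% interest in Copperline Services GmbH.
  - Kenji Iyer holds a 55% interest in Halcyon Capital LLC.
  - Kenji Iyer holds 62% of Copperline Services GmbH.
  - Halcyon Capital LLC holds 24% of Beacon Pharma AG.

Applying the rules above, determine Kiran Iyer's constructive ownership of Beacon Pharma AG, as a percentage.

63.77%

By spousal attribution (R3), Kiran Iyer is treated as also owning Kenji Iyer's interest in Halcyon Capital LLC, giving 45% + 55% = 100%.
By spousal attribution (R3), Kiran Iyer is treated as also owning Kenji Iyer's interest in Copperline Services GmbH, giving 19% + 62% = 81%.
By spousal attribution (R3), Kiran Iyer is treated as owning Kenji Iyer's 26% interest in Beacon Pharma AG.
Chain via Halcyon Capital LLC (R1): 100% × 24% = 24% of Beacon Pharma AG.
Chain via Copperline Services GmbH (R1): 81% × 17% = 13.77% of Beacon Pharma AG.
Direct interest in Beacon Pharma AG: 26%.
Aggregating (R2): 24% + 13.77% + 26% = 63.77%.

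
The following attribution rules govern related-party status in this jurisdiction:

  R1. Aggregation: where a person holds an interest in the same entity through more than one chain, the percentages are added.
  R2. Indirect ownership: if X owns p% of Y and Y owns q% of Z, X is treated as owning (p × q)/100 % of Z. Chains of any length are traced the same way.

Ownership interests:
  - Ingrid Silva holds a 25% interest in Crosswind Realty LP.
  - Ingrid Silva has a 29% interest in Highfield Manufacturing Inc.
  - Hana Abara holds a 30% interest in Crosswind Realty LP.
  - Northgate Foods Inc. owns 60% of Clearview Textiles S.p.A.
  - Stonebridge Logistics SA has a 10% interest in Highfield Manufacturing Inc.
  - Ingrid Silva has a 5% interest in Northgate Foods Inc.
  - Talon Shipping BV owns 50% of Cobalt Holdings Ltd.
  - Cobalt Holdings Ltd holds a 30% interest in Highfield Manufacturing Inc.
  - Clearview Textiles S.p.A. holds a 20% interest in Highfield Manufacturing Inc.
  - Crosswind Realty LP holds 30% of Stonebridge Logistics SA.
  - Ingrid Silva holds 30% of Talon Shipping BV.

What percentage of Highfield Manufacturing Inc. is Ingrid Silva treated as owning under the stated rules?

Chain via Crosswind Realty LP → Stonebridge Logistics SA (R2): 25% × 30% × 10% = 0.75% of Highfield Manufacturing Inc.
Chain via Talon Shipping BV → Cobalt Holdings Ltd (R2): 30% × 50% × 30% = 4.5% of Highfield Manufacturing Inc.
Chain via Northgate Foods Inc. → Clearview Textiles S.p.A. (R2): 5% × 60% × 20% = 0.6% of Highfield Manufacturing Inc.
Direct interest in Highfield Manufacturing Inc: 29%.
Aggregating (R1): 0.75% + 4.5% + 0.6% + 29% = 34.85%.

34.85%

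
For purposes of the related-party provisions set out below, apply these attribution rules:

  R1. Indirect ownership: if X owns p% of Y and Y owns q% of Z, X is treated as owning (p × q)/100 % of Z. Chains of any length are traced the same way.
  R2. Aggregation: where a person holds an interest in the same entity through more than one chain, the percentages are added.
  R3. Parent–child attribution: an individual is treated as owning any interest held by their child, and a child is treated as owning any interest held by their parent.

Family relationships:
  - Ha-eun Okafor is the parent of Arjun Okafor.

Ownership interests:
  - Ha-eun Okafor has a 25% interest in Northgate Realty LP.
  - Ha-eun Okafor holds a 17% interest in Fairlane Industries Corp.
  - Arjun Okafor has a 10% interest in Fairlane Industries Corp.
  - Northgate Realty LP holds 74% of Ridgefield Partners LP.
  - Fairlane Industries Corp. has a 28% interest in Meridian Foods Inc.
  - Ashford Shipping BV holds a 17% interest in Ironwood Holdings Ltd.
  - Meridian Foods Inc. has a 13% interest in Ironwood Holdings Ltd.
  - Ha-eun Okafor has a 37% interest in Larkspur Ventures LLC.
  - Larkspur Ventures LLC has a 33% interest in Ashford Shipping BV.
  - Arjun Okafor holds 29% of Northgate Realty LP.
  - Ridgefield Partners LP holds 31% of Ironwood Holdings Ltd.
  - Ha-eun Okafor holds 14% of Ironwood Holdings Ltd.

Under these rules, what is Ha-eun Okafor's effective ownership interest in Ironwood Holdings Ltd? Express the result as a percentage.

29.4461%

By parent–child attribution (R3), Ha-eun Okafor is treated as also owning Arjun Okafor's interest in Northgate Realty LP, giving 25% + 29% = 54%.
By parent–child attribution (R3), Ha-eun Okafor is treated as also owning Arjun Okafor's interest in Fairlane Industries Corp, giving 17% + 10% = 27%.
Chain via Northgate Realty LP → Ridgefield Partners LP (R1): 54% × 74% × 31% = 12.3876% of Ironwood Holdings Ltd.
Chain via Larkspur Ventures LLC → Ashford Shipping BV (R1): 37% × 33% × 17% = 2.0757% of Ironwood Holdings Ltd.
Chain via Fairlane Industries Corp. → Meridian Foods Inc. (R1): 27% × 28% × 13% = 0.9828% of Ironwood Holdings Ltd.
Direct interest in Ironwood Holdings Ltd: 14%.
Aggregating (R2): 12.3876% + 2.0757% + 0.9828% + 14% = 29.4461%.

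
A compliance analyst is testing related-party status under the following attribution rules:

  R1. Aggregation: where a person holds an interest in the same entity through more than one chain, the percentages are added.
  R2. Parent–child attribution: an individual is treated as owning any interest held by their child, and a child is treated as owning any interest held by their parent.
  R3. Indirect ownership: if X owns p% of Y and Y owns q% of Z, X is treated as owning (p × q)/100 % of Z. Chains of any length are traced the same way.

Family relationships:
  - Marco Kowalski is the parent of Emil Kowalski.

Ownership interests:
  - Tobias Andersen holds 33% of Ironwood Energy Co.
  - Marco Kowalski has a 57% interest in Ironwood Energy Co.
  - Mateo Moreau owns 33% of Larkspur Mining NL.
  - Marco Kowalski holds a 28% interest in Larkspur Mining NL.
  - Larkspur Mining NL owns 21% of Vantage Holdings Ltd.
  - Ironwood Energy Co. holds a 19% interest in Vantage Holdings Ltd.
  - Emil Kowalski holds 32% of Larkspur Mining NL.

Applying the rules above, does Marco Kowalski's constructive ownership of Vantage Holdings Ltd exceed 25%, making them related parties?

No

By parent–child attribution (R2), Marco Kowalski is treated as also owning Emil Kowalski's interest in Larkspur Mining NL, giving 28% + 32% = 60%.
Chain via Ironwood Energy Co. (R3): 57% × 19% = 10.83% of Vantage Holdings Ltd.
Chain via Larkspur Mining NL (R3): 60% × 21% = 12.6% of Vantage Holdings Ltd.
Aggregating (R1): 10.83% + 12.6% = 23.43%.
23.43% does not exceed the 25% threshold, so Marco is not a related party to Vantage Holdings Ltd.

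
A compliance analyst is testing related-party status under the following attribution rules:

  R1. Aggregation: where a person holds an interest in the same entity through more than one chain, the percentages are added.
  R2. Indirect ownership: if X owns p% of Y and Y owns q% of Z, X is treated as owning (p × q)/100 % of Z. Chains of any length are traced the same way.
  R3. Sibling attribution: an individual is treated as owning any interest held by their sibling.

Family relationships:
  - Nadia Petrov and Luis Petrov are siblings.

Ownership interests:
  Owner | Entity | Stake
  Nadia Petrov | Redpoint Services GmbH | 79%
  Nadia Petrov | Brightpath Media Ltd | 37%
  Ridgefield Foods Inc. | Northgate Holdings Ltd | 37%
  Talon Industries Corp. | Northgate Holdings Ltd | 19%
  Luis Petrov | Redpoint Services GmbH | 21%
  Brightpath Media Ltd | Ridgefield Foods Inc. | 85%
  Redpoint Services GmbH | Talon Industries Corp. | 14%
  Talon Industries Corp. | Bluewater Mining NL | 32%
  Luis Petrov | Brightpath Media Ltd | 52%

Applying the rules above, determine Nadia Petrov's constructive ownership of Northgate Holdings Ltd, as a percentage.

30.6505%

By sibling attribution (R3), Nadia Petrov is treated as also owning Luis Petrov's interest in Redpoint Services GmbH, giving 79% + 21% = 100%.
By sibling attribution (R3), Nadia Petrov is treated as also owning Luis Petrov's interest in Brightpath Media Ltd, giving 37% + 52% = 89%.
Chain via Redpoint Services GmbH → Talon Industries Corp. (R2): 100% × 14% × 19% = 2.66% of Northgate Holdings Ltd.
Chain via Brightpath Media Ltd → Ridgefield Foods Inc. (R2): 89% × 85% × 37% = 27.9905% of Northgate Holdings Ltd.
Aggregating (R1): 2.66% + 27.9905% = 30.6505%.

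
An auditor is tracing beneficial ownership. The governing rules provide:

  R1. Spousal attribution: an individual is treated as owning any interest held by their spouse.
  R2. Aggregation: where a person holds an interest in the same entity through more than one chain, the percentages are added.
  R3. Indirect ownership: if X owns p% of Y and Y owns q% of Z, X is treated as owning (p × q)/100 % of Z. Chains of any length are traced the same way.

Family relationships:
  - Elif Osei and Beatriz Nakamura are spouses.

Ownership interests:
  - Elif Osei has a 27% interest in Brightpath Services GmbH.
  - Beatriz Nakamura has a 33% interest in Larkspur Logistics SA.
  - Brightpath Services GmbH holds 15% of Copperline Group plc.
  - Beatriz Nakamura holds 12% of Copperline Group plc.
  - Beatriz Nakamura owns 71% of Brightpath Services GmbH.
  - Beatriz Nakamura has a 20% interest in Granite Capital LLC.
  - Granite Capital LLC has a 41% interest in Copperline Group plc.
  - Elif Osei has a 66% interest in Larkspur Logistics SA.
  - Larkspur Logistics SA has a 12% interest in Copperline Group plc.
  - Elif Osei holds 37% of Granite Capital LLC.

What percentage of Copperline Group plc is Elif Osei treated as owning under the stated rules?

61.95%

By spousal attribution (R1), Elif Osei is treated as also owning Beatriz Nakamura's interest in Brightpath Services GmbH, giving 27% + 71% = 98%.
By spousal attribution (R1), Elif Osei is treated as also owning Beatriz Nakamura's interest in Larkspur Logistics SA, giving 66% + 33% = 99%.
By spousal attribution (R1), Elif Osei is treated as also owning Beatriz Nakamura's interest in Granite Capital LLC, giving 37% + 20% = 57%.
By spousal attribution (R1), Elif Osei is treated as owning Beatriz Nakamura's 12% interest in Copperline Group plc.
Chain via Brightpath Services GmbH (R3): 98% × 15% = 14.7% of Copperline Group plc.
Chain via Larkspur Logistics SA (R3): 99% × 12% = 11.88% of Copperline Group plc.
Chain via Granite Capital LLC (R3): 57% × 41% = 23.37% of Copperline Group plc.
Direct interest in Copperline Group plc: 12%.
Aggregating (R2): 14.7% + 11.88% + 23.37% + 12% = 61.95%.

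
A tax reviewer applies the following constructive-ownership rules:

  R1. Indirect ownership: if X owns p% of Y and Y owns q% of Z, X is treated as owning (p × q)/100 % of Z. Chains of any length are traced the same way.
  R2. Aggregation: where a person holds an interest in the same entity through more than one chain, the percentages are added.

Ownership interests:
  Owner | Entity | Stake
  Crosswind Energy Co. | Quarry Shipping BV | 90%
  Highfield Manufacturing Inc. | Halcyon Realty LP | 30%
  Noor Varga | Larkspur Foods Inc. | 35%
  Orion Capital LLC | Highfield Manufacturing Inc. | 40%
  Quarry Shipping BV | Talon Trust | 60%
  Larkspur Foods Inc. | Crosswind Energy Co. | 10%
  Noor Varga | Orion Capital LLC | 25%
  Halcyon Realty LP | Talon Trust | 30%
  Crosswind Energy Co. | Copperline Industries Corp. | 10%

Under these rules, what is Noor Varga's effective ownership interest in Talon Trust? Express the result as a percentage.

Chain via Larkspur Foods Inc. → Crosswind Energy Co. → Quarry Shipping BV (R1): 35% × 10% × 90% × 60% = 1.89% of Talon Trust.
Chain via Orion Capital LLC → Highfield Manufacturing Inc. → Halcyon Realty LP (R1): 25% × 40% × 30% × 30% = 0.9% of Talon Trust.
Aggregating (R2): 1.89% + 0.9% = 2.79%.

2.79%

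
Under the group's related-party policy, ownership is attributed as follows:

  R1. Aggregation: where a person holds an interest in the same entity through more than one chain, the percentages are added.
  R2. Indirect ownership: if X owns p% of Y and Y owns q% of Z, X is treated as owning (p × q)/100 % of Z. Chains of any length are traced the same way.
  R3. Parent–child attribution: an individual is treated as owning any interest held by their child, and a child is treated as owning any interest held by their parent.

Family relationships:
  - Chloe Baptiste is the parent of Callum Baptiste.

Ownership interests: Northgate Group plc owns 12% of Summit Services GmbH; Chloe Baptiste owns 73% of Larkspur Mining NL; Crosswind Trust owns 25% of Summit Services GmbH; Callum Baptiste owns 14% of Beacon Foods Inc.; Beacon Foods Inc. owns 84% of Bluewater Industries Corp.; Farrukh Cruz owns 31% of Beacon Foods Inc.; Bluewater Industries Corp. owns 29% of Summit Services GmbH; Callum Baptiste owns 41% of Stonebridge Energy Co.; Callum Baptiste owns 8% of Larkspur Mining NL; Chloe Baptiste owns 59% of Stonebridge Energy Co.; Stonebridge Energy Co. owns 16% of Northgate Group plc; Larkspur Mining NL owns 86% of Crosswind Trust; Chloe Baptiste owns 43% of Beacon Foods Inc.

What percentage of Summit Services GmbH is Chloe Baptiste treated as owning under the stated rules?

By parent–child attribution (R3), Chloe Baptiste is treated as also owning Callum Baptiste's interest in Beacon Foods Inc, giving 43% + 14% = 57%.
By parent–child attribution (R3), Chloe Baptiste is treated as also owning Callum Baptiste's interest in Stonebridge Energy Co, giving 59% + 41% = 100%.
By parent–child attribution (R3), Chloe Baptiste is treated as also owning Callum Baptiste's interest in Larkspur Mining NL, giving 73% + 8% = 81%.
Chain via Beacon Foods Inc. → Bluewater Industries Corp. (R2): 57% × 84% × 29% = 13.8852% of Summit Services GmbH.
Chain via Stonebridge Energy Co. → Northgate Group plc (R2): 100% × 16% × 12% = 1.92% of Summit Services GmbH.
Chain via Larkspur Mining NL → Crosswind Trust (R2): 81% × 86% × 25% = 17.415% of Summit Services GmbH.
Aggregating (R1): 13.8852% + 1.92% + 17.415% = 33.2202%.

33.2202%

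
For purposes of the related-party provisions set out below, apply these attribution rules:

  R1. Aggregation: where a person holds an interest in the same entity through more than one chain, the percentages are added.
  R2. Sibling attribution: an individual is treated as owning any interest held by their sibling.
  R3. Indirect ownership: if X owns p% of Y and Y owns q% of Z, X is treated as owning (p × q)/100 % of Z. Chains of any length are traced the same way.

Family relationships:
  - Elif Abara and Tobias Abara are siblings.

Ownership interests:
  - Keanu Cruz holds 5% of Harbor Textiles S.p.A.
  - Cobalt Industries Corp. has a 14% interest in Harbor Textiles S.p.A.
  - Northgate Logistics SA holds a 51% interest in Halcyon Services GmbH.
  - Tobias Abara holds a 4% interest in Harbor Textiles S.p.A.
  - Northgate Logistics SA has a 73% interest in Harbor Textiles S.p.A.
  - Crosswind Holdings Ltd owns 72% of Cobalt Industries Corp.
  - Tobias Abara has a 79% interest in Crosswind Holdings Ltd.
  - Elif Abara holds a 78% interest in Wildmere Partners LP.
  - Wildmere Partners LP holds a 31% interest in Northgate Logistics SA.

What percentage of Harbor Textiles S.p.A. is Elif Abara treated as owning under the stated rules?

By sibling attribution (R2), Elif Abara is treated as owning Tobias Abara's 79% interest in Crosswind Holdings Ltd.
By sibling attribution (R2), Elif Abara is treated as owning Tobias Abara's 4% interest in Harbor Textiles S.p.A.
Chain via Wildmere Partners LP → Northgate Logistics SA (R3): 78% × 31% × 73% = 17.6514% of Harbor Textiles S.p.A.
Chain via Crosswind Holdings Ltd → Cobalt Industries Corp. (R3): 79% × 72% × 14% = 7.9632% of Harbor Textiles S.p.A.
Direct interest in Harbor Textiles S.p.A: 4%.
Aggregating (R1): 17.6514% + 7.9632% + 4% = 29.6146%.

29.6146%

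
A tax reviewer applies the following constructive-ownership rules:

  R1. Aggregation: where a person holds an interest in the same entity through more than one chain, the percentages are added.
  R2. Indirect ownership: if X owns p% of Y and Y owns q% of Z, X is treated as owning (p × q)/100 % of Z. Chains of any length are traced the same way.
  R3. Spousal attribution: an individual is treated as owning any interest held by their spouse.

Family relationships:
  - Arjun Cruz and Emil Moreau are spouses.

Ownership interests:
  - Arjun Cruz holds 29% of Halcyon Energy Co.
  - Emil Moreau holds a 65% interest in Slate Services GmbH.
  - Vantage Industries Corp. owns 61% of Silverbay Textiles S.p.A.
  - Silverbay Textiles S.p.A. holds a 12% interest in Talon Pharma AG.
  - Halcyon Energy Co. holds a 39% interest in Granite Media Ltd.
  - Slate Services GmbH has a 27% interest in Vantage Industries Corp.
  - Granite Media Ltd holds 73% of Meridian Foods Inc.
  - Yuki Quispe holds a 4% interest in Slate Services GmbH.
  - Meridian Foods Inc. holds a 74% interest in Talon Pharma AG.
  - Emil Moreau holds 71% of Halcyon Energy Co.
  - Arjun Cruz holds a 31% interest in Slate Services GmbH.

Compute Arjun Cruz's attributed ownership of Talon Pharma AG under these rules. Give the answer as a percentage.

By spousal attribution (R3), Arjun Cruz is treated as also owning Emil Moreau's interest in Slate Services GmbH, giving 31% + 65% = 96%.
By spousal attribution (R3), Arjun Cruz is treated as also owning Emil Moreau's interest in Halcyon Energy Co, giving 29% + 71% = 100%.
Chain via Slate Services GmbH → Vantage Industries Corp. → Silverbay Textiles S.p.A. (R2): 96% × 27% × 61% × 12% = 1.897344% of Talon Pharma AG.
Chain via Halcyon Energy Co. → Granite Media Ltd → Meridian Foods Inc. (R2): 100% × 39% × 73% × 74% = 21.0678% of Talon Pharma AG.
Aggregating (R1): 1.897344% + 21.0678% = 22.965144%.

22.965144%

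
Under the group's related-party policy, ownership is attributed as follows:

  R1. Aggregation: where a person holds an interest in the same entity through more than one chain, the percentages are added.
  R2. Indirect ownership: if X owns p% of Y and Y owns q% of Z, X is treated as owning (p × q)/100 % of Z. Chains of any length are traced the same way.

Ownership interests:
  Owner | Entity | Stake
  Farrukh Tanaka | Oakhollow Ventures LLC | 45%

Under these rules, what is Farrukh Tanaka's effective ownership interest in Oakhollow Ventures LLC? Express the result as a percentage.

45%

Direct interest in Oakhollow Ventures LLC: 45%.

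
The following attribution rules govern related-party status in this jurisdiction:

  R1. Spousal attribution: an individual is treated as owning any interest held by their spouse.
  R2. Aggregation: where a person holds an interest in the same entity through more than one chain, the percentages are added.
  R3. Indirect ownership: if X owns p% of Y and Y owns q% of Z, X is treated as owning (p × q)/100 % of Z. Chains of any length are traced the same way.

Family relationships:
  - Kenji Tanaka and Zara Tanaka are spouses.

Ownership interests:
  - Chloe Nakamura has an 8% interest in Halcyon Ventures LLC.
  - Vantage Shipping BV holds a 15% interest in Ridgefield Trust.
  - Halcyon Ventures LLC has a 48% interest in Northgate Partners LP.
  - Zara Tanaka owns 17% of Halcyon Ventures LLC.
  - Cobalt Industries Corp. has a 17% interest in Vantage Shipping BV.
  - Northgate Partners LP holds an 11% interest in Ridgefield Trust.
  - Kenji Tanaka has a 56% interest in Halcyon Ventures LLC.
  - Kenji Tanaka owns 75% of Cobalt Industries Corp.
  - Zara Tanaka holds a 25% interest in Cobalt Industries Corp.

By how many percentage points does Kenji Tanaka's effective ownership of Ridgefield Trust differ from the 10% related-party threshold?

3.5956

By spousal attribution (R1), Kenji Tanaka is treated as also owning Zara Tanaka's interest in Cobalt Industries Corp, giving 75% + 25% = 100%.
By spousal attribution (R1), Kenji Tanaka is treated as also owning Zara Tanaka's interest in Halcyon Ventures LLC, giving 56% + 17% = 73%.
Chain via Cobalt Industries Corp. → Vantage Shipping BV (R3): 100% × 17% × 15% = 2.55% of Ridgefield Trust.
Chain via Halcyon Ventures LLC → Northgate Partners LP (R3): 73% × 48% × 11% = 3.8544% of Ridgefield Trust.
Aggregating (R2): 2.55% + 3.8544% = 6.4044%.
6.4044% falls short of the 10% threshold by 3.5956 percentage points.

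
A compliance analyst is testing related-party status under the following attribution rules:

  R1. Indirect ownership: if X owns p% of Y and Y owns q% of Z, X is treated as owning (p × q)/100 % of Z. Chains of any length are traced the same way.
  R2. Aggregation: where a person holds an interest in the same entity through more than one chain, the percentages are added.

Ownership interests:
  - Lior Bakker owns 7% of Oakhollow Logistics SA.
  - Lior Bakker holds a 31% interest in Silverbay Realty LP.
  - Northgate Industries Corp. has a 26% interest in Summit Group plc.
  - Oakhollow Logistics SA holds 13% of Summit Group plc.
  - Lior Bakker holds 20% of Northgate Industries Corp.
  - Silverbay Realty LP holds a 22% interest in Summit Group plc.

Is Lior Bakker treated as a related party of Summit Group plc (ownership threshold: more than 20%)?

Chain via Silverbay Realty LP (R1): 31% × 22% = 6.82% of Summit Group plc.
Chain via Oakhollow Logistics SA (R1): 7% × 13% = 0.91% of Summit Group plc.
Chain via Northgate Industries Corp. (R1): 20% × 26% = 5.2% of Summit Group plc.
Aggregating (R2): 6.82% + 0.91% + 5.2% = 12.93%.
12.93% does not exceed the 20% threshold, so Lior is not a related party to Summit Group plc.

No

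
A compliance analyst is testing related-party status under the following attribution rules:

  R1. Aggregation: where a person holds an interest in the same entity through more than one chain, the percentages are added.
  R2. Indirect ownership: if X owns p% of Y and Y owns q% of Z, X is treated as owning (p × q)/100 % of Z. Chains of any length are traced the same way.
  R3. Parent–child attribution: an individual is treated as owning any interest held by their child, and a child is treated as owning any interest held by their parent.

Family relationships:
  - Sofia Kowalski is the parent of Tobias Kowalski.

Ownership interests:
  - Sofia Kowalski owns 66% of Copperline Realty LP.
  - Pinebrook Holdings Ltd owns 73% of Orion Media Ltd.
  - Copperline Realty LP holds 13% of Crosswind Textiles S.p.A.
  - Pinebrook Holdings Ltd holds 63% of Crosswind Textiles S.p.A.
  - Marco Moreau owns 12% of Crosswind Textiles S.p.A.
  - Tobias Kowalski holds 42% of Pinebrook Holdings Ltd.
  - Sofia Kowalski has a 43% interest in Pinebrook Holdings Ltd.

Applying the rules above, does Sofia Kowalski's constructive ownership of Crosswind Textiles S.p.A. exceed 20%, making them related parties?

By parent–child attribution (R3), Sofia Kowalski is treated as also owning Tobias Kowalski's interest in Pinebrook Holdings Ltd, giving 43% + 42% = 85%.
Chain via Pinebrook Holdings Ltd (R2): 85% × 63% = 53.55% of Crosswind Textiles S.p.A.
Chain via Copperline Realty LP (R2): 66% × 13% = 8.58% of Crosswind Textiles S.p.A.
Aggregating (R1): 53.55% + 8.58% = 62.13%.
62.13% exceeds the 20% threshold, so Sofia is a related party to Crosswind Textiles S.p.A.

Yes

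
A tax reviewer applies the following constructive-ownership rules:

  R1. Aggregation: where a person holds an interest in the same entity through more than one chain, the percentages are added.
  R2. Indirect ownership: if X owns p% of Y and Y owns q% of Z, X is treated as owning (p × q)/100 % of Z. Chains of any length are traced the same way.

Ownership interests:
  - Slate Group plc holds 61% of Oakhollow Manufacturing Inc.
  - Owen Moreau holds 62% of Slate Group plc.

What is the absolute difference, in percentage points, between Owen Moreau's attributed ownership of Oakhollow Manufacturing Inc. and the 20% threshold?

17.82

Chain via Slate Group plc (R2): 62% × 61% = 37.82% of Oakhollow Manufacturing Inc.
37.82% exceeds the 20% threshold by 17.82 percentage points.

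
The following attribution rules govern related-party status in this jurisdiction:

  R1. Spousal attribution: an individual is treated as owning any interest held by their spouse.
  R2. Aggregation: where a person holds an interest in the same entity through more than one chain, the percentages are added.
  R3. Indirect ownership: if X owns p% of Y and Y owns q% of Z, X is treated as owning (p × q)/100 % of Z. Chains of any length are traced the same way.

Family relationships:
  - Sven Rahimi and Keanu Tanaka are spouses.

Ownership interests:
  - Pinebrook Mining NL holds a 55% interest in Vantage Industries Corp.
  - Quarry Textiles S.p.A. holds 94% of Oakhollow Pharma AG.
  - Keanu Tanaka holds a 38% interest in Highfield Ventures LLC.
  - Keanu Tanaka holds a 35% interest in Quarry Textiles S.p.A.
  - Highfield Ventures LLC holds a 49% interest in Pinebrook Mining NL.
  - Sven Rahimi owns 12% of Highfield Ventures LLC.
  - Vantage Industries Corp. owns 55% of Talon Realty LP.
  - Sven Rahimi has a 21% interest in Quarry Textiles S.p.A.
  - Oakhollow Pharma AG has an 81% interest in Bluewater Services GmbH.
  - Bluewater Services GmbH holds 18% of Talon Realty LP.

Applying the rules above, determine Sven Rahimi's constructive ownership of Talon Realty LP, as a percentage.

By spousal attribution (R1), Sven Rahimi is treated as also owning Keanu Tanaka's interest in Quarry Textiles S.p.A, giving 21% + 35% = 56%.
By spousal attribution (R1), Sven Rahimi is treated as also owning Keanu Tanaka's interest in Highfield Ventures LLC, giving 12% + 38% = 50%.
Chain via Quarry Textiles S.p.A. → Oakhollow Pharma AG → Bluewater Services GmbH (R3): 56% × 94% × 81% × 18% = 7.674912% of Talon Realty LP.
Chain via Highfield Ventures LLC → Pinebrook Mining NL → Vantage Industries Corp. (R3): 50% × 49% × 55% × 55% = 7.41125% of Talon Realty LP.
Aggregating (R2): 7.674912% + 7.41125% = 15.086162%.

15.086162%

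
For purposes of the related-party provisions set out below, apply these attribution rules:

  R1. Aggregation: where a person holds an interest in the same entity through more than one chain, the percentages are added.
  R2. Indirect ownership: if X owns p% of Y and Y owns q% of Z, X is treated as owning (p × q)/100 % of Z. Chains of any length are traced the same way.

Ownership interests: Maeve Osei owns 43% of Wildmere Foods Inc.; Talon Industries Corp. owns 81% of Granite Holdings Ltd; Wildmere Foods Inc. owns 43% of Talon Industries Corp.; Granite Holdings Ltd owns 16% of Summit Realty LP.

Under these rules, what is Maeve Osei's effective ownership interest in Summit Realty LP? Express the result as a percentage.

Chain via Wildmere Foods Inc. → Talon Industries Corp. → Granite Holdings Ltd (R2): 43% × 43% × 81% × 16% = 2.396304% of Summit Realty LP.

2.396304%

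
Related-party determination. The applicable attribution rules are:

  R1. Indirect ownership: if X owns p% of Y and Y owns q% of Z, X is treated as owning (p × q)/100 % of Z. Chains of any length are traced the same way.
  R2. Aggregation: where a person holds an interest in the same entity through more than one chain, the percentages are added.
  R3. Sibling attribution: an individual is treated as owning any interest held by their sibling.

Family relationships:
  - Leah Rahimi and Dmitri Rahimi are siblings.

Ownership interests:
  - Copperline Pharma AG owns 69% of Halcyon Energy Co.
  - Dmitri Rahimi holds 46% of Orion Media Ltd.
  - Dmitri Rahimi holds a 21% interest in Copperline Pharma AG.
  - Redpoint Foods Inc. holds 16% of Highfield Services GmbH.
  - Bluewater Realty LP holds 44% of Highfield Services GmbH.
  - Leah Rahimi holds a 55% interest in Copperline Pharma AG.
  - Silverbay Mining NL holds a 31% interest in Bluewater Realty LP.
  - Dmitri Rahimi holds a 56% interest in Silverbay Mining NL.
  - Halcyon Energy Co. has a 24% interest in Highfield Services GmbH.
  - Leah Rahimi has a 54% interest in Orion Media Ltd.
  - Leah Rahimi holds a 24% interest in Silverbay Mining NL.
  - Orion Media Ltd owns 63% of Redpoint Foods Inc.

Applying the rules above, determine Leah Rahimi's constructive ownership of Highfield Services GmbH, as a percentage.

33.5776%

By sibling attribution (R3), Leah Rahimi is treated as also owning Dmitri Rahimi's interest in Copperline Pharma AG, giving 55% + 21% = 76%.
By sibling attribution (R3), Leah Rahimi is treated as also owning Dmitri Rahimi's interest in Orion Media Ltd, giving 54% + 46% = 100%.
By sibling attribution (R3), Leah Rahimi is treated as also owning Dmitri Rahimi's interest in Silverbay Mining NL, giving 24% + 56% = 80%.
Chain via Copperline Pharma AG → Halcyon Energy Co. (R1): 76% × 69% × 24% = 12.5856% of Highfield Services GmbH.
Chain via Orion Media Ltd → Redpoint Foods Inc. (R1): 100% × 63% × 16% = 10.08% of Highfield Services GmbH.
Chain via Silverbay Mining NL → Bluewater Realty LP (R1): 80% × 31% × 44% = 10.912% of Highfield Services GmbH.
Aggregating (R2): 12.5856% + 10.08% + 10.912% = 33.5776%.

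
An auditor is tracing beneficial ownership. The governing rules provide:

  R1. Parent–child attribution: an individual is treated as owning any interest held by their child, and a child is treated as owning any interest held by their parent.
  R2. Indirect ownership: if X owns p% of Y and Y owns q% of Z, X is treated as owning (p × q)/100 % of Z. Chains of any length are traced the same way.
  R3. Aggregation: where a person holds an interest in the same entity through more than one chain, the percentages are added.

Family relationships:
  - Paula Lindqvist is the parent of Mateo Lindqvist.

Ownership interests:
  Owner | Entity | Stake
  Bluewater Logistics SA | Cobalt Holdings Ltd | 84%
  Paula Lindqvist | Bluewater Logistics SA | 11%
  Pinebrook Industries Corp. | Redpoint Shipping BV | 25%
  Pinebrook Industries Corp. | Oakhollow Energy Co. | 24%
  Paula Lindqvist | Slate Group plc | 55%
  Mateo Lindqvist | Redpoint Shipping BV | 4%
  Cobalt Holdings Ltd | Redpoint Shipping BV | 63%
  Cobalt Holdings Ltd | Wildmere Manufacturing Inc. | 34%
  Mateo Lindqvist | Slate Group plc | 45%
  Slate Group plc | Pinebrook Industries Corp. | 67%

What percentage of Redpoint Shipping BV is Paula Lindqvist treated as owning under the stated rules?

26.5712%

By parent–child attribution (R1), Paula Lindqvist is treated as also owning Mateo Lindqvist's interest in Slate Group plc, giving 55% + 45% = 100%.
By parent–child attribution (R1), Paula Lindqvist is treated as owning Mateo Lindqvist's 4% interest in Redpoint Shipping BV.
Chain via Slate Group plc → Pinebrook Industries Corp. (R2): 100% × 67% × 25% = 16.75% of Redpoint Shipping BV.
Chain via Bluewater Logistics SA → Cobalt Holdings Ltd (R2): 11% × 84% × 63% = 5.8212% of Redpoint Shipping BV.
Direct interest in Redpoint Shipping BV: 4%.
Aggregating (R3): 16.75% + 5.8212% + 4% = 26.5712%.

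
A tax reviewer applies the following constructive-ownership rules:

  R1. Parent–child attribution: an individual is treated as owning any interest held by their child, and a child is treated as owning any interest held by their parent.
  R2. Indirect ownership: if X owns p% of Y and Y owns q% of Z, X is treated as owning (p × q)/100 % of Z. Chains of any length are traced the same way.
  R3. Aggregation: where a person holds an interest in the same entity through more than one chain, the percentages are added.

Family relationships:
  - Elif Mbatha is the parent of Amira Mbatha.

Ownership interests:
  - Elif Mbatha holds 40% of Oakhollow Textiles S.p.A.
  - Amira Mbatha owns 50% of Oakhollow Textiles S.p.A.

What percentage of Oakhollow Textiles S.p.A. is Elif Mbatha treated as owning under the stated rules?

90%

By parent–child attribution (R1), Elif Mbatha is treated as also owning Amira Mbatha's interest in Oakhollow Textiles S.p.A, giving 40% + 50% = 90%.
Direct interest in Oakhollow Textiles S.p.A: 90%.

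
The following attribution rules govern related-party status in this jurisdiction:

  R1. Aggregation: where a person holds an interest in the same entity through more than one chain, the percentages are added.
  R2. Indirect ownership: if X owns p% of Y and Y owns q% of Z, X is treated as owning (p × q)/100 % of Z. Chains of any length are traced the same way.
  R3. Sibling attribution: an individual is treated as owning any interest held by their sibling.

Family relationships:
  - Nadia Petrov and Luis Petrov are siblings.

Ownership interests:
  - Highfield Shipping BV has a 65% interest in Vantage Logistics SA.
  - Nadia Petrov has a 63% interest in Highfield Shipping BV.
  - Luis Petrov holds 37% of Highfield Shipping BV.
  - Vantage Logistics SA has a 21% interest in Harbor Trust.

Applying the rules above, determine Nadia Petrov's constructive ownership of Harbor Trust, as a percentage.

By sibling attribution (R3), Nadia Petrov is treated as also owning Luis Petrov's interest in Highfield Shipping BV, giving 63% + 37% = 100%.
Chain via Highfield Shipping BV → Vantage Logistics SA (R2): 100% × 65% × 21% = 13.65% of Harbor Trust.

13.65%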